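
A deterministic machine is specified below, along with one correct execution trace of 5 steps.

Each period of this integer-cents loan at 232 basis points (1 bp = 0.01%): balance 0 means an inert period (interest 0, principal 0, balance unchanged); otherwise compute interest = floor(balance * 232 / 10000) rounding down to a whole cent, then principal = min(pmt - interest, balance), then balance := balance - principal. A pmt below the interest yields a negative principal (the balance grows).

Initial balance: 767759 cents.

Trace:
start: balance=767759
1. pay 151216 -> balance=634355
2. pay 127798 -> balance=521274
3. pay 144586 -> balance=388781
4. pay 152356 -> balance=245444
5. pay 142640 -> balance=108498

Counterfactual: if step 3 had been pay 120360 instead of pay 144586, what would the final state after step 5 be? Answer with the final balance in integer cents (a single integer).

(re-executing from step 3 with the substitution; state before step 3: balance=521274)
3. pay 120360 -> balance=413007
4. pay 152356 -> balance=270232
5. pay 142640 -> balance=133861

133861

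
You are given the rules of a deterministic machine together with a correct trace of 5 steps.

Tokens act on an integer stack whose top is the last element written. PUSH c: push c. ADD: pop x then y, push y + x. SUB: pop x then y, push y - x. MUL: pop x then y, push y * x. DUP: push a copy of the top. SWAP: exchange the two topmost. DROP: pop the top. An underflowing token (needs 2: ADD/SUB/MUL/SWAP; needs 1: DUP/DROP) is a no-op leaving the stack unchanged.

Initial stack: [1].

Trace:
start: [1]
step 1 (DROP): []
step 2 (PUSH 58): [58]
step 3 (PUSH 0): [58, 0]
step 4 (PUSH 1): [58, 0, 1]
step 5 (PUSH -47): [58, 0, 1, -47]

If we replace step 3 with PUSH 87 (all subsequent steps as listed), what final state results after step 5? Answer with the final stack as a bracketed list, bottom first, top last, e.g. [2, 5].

[58, 87, 1, -47]

(re-executing from step 3 with the substitution; state before step 3: [58])
step 3 (PUSH 87): [58, 87]
step 4 (PUSH 1): [58, 87, 1]
step 5 (PUSH -47): [58, 87, 1, -47]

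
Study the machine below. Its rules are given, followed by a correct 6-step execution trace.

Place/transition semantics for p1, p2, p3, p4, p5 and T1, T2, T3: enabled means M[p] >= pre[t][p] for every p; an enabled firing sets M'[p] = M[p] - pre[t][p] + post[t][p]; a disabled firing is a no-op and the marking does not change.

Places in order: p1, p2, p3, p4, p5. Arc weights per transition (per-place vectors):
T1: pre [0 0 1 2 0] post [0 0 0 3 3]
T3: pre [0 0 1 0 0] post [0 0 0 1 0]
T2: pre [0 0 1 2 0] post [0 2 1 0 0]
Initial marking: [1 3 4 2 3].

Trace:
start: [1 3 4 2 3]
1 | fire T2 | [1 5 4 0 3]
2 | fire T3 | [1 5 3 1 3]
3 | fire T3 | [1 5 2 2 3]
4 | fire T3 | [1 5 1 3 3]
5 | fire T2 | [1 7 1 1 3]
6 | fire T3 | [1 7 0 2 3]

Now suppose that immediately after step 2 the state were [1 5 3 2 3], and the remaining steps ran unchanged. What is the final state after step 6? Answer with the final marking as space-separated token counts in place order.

state after step 2 := [1 5 3 2 3]
3 | fire T3 | [1 5 2 3 3]
4 | fire T3 | [1 5 1 4 3]
5 | fire T2 | [1 7 1 2 3]
6 | fire T3 | [1 7 0 3 3]

1 7 0 3 3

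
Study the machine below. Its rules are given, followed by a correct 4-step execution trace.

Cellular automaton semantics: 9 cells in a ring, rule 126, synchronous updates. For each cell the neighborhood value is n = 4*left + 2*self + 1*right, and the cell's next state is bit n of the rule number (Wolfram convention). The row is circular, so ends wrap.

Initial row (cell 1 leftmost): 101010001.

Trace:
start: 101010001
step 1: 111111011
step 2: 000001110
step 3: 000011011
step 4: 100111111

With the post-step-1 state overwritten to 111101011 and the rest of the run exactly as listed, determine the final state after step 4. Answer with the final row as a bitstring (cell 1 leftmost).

state after step 1 := 111101011
step 2: 000111110
step 3: 001100011
step 4: 111110111

111110111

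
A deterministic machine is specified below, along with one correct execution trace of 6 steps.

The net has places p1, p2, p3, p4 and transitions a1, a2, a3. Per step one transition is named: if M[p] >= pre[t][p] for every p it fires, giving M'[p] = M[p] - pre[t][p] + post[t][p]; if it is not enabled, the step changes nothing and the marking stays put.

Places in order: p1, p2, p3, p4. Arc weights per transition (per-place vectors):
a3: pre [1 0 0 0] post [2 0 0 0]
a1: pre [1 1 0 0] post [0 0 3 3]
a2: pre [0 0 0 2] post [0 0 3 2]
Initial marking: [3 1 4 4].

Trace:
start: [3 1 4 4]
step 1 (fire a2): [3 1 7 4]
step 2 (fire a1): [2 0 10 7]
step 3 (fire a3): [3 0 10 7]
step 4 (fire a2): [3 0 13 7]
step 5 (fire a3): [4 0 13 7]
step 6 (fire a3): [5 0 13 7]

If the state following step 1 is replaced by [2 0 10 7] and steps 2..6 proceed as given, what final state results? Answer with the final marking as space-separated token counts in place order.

5 0 13 7

state after step 1 := [2 0 10 7]
step 2 (fire a1): [2 0 10 7]
step 3 (fire a3): [3 0 10 7]
step 4 (fire a2): [3 0 13 7]
step 5 (fire a3): [4 0 13 7]
step 6 (fire a3): [5 0 13 7]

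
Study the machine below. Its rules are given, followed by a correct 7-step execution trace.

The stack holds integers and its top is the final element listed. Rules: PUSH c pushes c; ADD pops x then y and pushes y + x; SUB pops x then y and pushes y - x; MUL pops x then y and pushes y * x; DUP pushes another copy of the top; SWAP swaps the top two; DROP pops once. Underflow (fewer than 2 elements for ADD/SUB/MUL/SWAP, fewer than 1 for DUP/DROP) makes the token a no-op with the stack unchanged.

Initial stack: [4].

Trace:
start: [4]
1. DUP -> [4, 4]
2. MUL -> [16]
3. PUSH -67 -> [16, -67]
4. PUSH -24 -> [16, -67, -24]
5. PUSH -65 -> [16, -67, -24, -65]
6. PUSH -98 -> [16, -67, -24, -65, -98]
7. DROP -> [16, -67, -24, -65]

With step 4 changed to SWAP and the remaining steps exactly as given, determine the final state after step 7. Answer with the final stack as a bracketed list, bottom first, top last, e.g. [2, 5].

[-67, 16, -65]

(re-executing from step 4 with the substitution; state before step 4: [16, -67])
4. SWAP -> [-67, 16]
5. PUSH -65 -> [-67, 16, -65]
6. PUSH -98 -> [-67, 16, -65, -98]
7. DROP -> [-67, 16, -65]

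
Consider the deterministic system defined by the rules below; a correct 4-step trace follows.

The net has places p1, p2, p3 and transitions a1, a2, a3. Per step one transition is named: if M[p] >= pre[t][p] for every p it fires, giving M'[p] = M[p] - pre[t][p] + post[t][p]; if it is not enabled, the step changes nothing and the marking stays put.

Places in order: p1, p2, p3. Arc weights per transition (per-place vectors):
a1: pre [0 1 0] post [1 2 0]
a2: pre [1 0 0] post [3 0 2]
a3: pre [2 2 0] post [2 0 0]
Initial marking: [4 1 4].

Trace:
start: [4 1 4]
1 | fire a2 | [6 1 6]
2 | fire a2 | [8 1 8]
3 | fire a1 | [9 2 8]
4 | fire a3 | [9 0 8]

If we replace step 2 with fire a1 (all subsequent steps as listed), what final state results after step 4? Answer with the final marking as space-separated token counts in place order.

(re-executing from step 2 with the substitution; state before step 2: [6 1 6])
2 | fire a1 | [7 2 6]
3 | fire a1 | [8 3 6]
4 | fire a3 | [8 1 6]

8 1 6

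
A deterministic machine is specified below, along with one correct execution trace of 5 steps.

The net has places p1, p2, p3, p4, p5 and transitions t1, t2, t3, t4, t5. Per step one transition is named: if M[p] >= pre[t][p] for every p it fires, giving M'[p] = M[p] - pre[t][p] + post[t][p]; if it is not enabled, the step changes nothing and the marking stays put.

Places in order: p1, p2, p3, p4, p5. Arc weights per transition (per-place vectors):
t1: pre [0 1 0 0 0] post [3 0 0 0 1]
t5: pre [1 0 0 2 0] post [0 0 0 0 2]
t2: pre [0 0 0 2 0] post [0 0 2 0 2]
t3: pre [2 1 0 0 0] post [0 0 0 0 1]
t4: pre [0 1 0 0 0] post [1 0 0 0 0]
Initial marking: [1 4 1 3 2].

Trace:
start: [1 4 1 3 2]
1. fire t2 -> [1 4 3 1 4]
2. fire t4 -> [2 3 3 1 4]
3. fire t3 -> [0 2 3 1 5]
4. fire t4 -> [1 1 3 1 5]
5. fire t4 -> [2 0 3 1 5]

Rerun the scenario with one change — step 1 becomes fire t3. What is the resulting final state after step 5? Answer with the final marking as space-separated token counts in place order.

2 0 1 3 3

(re-executing from step 1 with the substitution; state before step 1: [1 4 1 3 2])
1. fire t3 -> [1 4 1 3 2]
2. fire t4 -> [2 3 1 3 2]
3. fire t3 -> [0 2 1 3 3]
4. fire t4 -> [1 1 1 3 3]
5. fire t4 -> [2 0 1 3 3]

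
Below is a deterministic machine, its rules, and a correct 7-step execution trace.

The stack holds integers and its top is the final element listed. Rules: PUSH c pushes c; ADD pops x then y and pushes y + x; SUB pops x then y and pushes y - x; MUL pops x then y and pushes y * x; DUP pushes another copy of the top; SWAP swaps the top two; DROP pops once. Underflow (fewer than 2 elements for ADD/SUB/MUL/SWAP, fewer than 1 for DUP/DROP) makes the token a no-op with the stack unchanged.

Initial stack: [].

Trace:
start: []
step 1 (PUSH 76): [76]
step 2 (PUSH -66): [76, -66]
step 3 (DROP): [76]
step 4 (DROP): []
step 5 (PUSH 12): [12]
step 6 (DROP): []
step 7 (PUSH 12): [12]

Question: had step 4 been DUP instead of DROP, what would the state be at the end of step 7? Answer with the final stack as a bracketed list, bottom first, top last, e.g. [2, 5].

[76, 76, 12]

(re-executing from step 4 with the substitution; state before step 4: [76])
step 4 (DUP): [76, 76]
step 5 (PUSH 12): [76, 76, 12]
step 6 (DROP): [76, 76]
step 7 (PUSH 12): [76, 76, 12]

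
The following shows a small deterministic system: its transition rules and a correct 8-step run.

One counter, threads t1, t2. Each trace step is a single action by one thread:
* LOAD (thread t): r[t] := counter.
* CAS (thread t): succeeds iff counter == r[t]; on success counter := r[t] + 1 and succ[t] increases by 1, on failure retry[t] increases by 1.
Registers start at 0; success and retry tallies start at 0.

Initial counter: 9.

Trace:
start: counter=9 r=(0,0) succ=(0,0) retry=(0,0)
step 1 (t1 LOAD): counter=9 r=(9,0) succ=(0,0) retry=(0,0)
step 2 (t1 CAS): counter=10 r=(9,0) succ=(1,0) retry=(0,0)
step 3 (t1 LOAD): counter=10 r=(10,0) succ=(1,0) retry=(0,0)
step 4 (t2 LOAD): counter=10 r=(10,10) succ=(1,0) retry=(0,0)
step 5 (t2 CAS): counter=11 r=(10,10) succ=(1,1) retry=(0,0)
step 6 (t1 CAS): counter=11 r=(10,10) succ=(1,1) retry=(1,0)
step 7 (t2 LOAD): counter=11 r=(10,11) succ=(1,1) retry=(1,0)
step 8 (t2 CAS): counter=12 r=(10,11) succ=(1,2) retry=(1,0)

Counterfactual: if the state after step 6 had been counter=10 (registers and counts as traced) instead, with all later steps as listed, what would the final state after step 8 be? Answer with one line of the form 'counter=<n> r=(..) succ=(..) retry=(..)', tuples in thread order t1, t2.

state after step 6 := counter=10 r=(10,10) succ=(1,1) retry=(1,0)
step 7 (t2 LOAD): counter=10 r=(10,10) succ=(1,1) retry=(1,0)
step 8 (t2 CAS): counter=11 r=(10,10) succ=(1,2) retry=(1,0)

counter=11 r=(10,10) succ=(1,2) retry=(1,0)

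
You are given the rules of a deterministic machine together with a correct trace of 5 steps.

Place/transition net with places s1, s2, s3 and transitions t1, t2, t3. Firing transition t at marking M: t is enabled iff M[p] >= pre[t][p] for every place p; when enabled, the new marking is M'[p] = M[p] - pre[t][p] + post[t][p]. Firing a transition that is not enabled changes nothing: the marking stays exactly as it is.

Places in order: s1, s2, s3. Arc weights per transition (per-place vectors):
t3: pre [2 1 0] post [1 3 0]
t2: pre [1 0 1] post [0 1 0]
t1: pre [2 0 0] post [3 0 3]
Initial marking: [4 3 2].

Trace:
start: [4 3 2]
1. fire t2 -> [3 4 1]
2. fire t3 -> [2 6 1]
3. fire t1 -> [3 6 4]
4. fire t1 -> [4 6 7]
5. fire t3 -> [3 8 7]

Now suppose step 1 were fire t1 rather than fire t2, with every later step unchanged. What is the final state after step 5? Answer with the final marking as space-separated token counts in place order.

5 7 11

(re-executing from step 1 with the substitution; state before step 1: [4 3 2])
1. fire t1 -> [5 3 5]
2. fire t3 -> [4 5 5]
3. fire t1 -> [5 5 8]
4. fire t1 -> [6 5 11]
5. fire t3 -> [5 7 11]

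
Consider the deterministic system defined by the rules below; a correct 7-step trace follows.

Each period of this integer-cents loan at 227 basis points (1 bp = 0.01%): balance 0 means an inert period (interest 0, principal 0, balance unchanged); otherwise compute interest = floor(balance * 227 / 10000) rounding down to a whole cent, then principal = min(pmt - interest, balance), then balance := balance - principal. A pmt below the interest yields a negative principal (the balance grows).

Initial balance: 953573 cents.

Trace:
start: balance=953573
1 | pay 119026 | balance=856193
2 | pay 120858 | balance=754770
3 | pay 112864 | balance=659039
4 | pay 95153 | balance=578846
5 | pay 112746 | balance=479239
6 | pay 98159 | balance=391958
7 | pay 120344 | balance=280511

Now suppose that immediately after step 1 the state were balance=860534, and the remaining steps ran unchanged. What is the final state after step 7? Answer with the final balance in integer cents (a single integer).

state after step 1 := balance=860534
2 | pay 120858 | balance=759210
3 | pay 112864 | balance=663580
4 | pay 95153 | balance=583490
5 | pay 112746 | balance=483989
6 | pay 98159 | balance=396816
7 | pay 120344 | balance=285479

285479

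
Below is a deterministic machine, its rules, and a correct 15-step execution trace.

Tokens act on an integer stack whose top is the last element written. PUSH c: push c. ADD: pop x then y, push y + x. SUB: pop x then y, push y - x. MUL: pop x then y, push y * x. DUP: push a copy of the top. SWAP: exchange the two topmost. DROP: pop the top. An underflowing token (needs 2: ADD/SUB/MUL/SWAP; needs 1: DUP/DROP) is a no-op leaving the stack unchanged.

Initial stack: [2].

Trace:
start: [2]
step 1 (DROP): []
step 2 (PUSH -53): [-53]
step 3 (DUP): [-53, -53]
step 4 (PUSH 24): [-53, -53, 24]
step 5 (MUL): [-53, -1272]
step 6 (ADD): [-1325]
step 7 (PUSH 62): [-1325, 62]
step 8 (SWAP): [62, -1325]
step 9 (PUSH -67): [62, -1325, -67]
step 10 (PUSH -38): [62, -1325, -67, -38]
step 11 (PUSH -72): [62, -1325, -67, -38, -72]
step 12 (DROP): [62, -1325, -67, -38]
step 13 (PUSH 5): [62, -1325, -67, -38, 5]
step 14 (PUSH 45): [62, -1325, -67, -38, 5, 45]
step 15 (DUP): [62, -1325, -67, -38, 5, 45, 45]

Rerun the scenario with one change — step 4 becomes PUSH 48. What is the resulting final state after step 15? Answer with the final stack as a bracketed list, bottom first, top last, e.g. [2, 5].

(re-executing from step 4 with the substitution; state before step 4: [-53, -53])
step 4 (PUSH 48): [-53, -53, 48]
step 5 (MUL): [-53, -2544]
step 6 (ADD): [-2597]
step 7 (PUSH 62): [-2597, 62]
step 8 (SWAP): [62, -2597]
step 9 (PUSH -67): [62, -2597, -67]
step 10 (PUSH -38): [62, -2597, -67, -38]
step 11 (PUSH -72): [62, -2597, -67, -38, -72]
step 12 (DROP): [62, -2597, -67, -38]
step 13 (PUSH 5): [62, -2597, -67, -38, 5]
step 14 (PUSH 45): [62, -2597, -67, -38, 5, 45]
step 15 (DUP): [62, -2597, -67, -38, 5, 45, 45]

[62, -2597, -67, -38, 5, 45, 45]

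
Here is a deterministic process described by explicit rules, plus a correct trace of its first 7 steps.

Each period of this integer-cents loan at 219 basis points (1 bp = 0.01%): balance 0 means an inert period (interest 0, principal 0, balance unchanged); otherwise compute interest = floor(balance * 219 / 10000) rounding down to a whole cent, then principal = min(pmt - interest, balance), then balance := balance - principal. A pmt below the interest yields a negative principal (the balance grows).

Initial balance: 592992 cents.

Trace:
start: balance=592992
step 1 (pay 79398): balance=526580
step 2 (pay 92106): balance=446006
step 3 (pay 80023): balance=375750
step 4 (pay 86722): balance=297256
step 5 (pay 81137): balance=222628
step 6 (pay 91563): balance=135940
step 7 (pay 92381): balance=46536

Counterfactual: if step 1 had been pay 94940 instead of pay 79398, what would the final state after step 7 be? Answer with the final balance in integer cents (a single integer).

28836

(re-executing from step 1 with the substitution; state before step 1: balance=592992)
step 1 (pay 94940): balance=511038
step 2 (pay 92106): balance=430123
step 3 (pay 80023): balance=359519
step 4 (pay 86722): balance=280670
step 5 (pay 81137): balance=205679
step 6 (pay 91563): balance=118620
step 7 (pay 92381): balance=28836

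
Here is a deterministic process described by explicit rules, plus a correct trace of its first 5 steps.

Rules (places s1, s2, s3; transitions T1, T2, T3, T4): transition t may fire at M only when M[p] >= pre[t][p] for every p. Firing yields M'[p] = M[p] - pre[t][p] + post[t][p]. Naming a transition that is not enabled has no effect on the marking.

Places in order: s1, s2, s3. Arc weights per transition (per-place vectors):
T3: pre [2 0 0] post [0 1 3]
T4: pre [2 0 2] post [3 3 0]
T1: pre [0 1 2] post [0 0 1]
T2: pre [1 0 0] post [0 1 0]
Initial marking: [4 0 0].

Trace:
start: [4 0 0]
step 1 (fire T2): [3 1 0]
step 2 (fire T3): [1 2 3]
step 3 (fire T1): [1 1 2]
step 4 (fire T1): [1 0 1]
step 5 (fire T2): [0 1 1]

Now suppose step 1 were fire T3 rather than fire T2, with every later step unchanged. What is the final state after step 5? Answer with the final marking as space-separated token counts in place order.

(re-executing from step 1 with the substitution; state before step 1: [4 0 0])
step 1 (fire T3): [2 1 3]
step 2 (fire T3): [0 2 6]
step 3 (fire T1): [0 1 5]
step 4 (fire T1): [0 0 4]
step 5 (fire T2): [0 0 4]

0 0 4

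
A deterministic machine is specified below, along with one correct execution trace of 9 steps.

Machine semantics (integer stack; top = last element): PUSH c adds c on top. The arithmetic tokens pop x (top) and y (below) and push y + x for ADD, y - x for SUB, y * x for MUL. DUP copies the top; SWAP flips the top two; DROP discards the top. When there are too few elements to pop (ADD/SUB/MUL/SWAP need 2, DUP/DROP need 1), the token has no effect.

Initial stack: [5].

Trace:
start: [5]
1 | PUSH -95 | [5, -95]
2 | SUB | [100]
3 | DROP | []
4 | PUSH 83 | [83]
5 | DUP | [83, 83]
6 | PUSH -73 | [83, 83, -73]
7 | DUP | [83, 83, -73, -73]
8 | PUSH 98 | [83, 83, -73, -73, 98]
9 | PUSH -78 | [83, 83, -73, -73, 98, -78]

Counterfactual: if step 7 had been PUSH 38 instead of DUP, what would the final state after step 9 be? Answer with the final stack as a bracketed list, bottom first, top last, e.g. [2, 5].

(re-executing from step 7 with the substitution; state before step 7: [83, 83, -73])
7 | PUSH 38 | [83, 83, -73, 38]
8 | PUSH 98 | [83, 83, -73, 38, 98]
9 | PUSH -78 | [83, 83, -73, 38, 98, -78]

[83, 83, -73, 38, 98, -78]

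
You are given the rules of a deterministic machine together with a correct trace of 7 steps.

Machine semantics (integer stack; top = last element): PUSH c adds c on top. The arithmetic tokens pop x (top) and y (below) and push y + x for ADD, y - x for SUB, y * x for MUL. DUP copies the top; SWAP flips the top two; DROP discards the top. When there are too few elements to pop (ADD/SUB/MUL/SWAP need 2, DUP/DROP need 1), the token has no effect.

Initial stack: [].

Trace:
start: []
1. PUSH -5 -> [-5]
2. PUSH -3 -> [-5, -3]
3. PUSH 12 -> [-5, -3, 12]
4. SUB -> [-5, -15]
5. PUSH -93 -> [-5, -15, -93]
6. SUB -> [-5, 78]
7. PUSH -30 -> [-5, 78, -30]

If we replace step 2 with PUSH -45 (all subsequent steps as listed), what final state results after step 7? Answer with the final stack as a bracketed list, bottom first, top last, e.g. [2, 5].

(re-executing from step 2 with the substitution; state before step 2: [-5])
2. PUSH -45 -> [-5, -45]
3. PUSH 12 -> [-5, -45, 12]
4. SUB -> [-5, -57]
5. PUSH -93 -> [-5, -57, -93]
6. SUB -> [-5, 36]
7. PUSH -30 -> [-5, 36, -30]

[-5, 36, -30]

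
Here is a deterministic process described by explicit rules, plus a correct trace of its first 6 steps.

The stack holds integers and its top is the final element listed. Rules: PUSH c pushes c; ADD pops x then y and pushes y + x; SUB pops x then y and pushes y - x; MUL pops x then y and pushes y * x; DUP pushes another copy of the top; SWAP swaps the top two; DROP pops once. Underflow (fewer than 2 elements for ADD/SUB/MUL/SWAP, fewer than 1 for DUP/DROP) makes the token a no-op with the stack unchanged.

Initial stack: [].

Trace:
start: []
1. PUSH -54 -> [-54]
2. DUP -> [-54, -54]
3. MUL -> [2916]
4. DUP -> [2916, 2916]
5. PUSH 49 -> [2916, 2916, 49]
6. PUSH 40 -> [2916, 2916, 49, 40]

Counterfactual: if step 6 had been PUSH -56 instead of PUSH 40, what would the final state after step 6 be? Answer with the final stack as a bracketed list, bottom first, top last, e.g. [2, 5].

(re-executing from step 6 with the substitution; state before step 6: [2916, 2916, 49])
6. PUSH -56 -> [2916, 2916, 49, -56]

[2916, 2916, 49, -56]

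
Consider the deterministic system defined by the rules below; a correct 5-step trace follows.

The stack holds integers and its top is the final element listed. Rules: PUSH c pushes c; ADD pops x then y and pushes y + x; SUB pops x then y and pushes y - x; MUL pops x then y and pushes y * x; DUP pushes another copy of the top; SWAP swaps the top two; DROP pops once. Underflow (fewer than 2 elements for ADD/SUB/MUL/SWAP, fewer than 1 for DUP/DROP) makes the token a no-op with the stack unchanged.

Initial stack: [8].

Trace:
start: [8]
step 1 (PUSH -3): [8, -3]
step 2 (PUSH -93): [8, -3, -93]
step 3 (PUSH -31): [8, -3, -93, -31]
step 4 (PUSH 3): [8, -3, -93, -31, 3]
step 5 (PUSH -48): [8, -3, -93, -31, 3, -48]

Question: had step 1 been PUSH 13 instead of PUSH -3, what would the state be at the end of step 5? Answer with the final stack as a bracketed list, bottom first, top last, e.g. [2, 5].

(re-executing from step 1 with the substitution; state before step 1: [8])
step 1 (PUSH 13): [8, 13]
step 2 (PUSH -93): [8, 13, -93]
step 3 (PUSH -31): [8, 13, -93, -31]
step 4 (PUSH 3): [8, 13, -93, -31, 3]
step 5 (PUSH -48): [8, 13, -93, -31, 3, -48]

[8, 13, -93, -31, 3, -48]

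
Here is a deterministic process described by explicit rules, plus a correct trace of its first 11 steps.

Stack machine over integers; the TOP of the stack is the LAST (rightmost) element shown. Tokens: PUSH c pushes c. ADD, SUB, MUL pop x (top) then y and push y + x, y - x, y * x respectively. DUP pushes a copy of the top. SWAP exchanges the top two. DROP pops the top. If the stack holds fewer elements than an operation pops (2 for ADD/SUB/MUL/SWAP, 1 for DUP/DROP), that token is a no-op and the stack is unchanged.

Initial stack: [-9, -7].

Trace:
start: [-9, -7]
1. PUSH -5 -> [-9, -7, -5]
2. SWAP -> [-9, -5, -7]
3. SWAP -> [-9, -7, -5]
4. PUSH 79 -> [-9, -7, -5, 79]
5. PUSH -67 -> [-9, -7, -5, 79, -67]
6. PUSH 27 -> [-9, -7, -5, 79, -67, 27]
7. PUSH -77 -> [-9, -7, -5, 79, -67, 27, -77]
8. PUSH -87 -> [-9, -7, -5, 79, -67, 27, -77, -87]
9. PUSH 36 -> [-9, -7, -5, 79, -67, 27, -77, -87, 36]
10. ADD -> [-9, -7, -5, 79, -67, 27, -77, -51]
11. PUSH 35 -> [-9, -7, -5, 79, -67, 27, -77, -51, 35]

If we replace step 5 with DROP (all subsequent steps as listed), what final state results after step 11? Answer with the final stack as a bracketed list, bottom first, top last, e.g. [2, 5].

[-9, -7, -5, 27, -77, -51, 35]

(re-executing from step 5 with the substitution; state before step 5: [-9, -7, -5, 79])
5. DROP -> [-9, -7, -5]
6. PUSH 27 -> [-9, -7, -5, 27]
7. PUSH -77 -> [-9, -7, -5, 27, -77]
8. PUSH -87 -> [-9, -7, -5, 27, -77, -87]
9. PUSH 36 -> [-9, -7, -5, 27, -77, -87, 36]
10. ADD -> [-9, -7, -5, 27, -77, -51]
11. PUSH 35 -> [-9, -7, -5, 27, -77, -51, 35]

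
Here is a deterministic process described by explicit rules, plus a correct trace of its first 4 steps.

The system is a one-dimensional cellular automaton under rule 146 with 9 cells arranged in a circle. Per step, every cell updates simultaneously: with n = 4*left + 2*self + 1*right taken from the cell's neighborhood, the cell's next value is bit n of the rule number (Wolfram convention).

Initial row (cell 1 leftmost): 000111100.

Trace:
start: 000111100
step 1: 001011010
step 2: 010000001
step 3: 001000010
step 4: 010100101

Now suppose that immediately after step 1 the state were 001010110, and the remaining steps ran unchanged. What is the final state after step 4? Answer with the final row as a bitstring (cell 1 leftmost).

010100101

state after step 1 := 001010110
step 2: 010000001
step 3: 001000010
step 4: 010100101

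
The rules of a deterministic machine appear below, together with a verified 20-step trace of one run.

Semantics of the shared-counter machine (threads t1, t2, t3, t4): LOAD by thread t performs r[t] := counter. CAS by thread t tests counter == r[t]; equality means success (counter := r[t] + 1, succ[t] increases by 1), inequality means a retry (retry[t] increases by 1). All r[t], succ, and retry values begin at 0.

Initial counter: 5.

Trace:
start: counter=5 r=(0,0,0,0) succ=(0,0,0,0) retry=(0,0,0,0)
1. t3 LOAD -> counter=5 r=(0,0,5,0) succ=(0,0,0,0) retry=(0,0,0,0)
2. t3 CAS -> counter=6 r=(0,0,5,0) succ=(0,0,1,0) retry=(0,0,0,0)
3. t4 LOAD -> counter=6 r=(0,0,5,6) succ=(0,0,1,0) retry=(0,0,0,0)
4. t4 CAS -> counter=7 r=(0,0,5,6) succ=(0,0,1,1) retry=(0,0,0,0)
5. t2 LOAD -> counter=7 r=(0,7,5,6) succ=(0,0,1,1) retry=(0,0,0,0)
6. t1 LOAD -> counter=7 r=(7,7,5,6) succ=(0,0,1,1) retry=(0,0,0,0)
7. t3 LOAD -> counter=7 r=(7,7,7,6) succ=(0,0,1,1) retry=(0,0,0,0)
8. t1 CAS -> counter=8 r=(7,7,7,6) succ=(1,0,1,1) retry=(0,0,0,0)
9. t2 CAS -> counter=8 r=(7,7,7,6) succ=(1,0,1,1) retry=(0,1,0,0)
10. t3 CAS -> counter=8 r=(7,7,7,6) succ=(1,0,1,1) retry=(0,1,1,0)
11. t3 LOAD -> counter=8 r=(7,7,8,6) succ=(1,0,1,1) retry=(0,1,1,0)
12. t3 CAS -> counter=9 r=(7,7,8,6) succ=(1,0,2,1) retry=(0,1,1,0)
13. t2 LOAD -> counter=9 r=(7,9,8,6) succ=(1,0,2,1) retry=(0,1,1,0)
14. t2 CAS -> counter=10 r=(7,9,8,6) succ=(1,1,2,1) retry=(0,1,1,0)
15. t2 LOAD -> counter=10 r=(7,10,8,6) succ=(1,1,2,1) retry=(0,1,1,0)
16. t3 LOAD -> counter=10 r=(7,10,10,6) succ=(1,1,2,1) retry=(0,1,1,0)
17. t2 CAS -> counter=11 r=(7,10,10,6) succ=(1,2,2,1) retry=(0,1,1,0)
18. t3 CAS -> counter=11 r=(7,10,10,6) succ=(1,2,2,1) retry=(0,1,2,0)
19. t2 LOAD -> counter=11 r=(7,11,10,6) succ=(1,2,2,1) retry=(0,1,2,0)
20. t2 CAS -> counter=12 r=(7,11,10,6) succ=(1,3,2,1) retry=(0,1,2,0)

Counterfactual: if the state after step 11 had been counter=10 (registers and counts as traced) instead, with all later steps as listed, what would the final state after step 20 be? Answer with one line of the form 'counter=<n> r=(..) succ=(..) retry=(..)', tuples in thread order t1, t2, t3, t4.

counter=13 r=(7,12,11,6) succ=(1,3,1,1) retry=(0,1,3,0)

state after step 11 := counter=10 r=(7,7,8,6) succ=(1,0,1,1) retry=(0,1,1,0)
12. t3 CAS -> counter=10 r=(7,7,8,6) succ=(1,0,1,1) retry=(0,1,2,0)
13. t2 LOAD -> counter=10 r=(7,10,8,6) succ=(1,0,1,1) retry=(0,1,2,0)
14. t2 CAS -> counter=11 r=(7,10,8,6) succ=(1,1,1,1) retry=(0,1,2,0)
15. t2 LOAD -> counter=11 r=(7,11,8,6) succ=(1,1,1,1) retry=(0,1,2,0)
16. t3 LOAD -> counter=11 r=(7,11,11,6) succ=(1,1,1,1) retry=(0,1,2,0)
17. t2 CAS -> counter=12 r=(7,11,11,6) succ=(1,2,1,1) retry=(0,1,2,0)
18. t3 CAS -> counter=12 r=(7,11,11,6) succ=(1,2,1,1) retry=(0,1,3,0)
19. t2 LOAD -> counter=12 r=(7,12,11,6) succ=(1,2,1,1) retry=(0,1,3,0)
20. t2 CAS -> counter=13 r=(7,12,11,6) succ=(1,3,1,1) retry=(0,1,3,0)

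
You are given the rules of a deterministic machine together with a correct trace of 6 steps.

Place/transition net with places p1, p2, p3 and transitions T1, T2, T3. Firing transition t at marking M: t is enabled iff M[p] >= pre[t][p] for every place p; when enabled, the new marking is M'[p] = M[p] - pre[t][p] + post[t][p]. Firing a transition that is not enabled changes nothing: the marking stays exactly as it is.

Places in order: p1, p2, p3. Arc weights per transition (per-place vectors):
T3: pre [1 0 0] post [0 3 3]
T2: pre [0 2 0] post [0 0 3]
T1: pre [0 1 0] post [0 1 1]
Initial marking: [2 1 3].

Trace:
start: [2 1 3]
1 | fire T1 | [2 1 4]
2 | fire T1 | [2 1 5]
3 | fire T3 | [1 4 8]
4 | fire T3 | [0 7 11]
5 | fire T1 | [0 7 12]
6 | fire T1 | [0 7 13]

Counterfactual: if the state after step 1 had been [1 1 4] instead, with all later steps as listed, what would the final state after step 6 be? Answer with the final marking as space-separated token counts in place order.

state after step 1 := [1 1 4]
2 | fire T1 | [1 1 5]
3 | fire T3 | [0 4 8]
4 | fire T3 | [0 4 8]
5 | fire T1 | [0 4 9]
6 | fire T1 | [0 4 10]

0 4 10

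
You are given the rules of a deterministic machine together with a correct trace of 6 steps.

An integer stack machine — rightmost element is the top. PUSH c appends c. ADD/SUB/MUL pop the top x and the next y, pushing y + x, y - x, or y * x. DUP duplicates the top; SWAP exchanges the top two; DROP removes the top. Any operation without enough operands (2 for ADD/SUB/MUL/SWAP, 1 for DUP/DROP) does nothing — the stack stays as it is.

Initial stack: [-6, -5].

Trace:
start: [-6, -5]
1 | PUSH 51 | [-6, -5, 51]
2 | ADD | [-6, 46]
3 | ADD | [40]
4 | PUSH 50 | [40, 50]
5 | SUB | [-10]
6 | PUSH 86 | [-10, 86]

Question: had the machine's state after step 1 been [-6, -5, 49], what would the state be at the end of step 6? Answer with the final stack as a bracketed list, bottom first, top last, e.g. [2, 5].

[-12, 86]

state after step 1 := [-6, -5, 49]
2 | ADD | [-6, 44]
3 | ADD | [38]
4 | PUSH 50 | [38, 50]
5 | SUB | [-12]
6 | PUSH 86 | [-12, 86]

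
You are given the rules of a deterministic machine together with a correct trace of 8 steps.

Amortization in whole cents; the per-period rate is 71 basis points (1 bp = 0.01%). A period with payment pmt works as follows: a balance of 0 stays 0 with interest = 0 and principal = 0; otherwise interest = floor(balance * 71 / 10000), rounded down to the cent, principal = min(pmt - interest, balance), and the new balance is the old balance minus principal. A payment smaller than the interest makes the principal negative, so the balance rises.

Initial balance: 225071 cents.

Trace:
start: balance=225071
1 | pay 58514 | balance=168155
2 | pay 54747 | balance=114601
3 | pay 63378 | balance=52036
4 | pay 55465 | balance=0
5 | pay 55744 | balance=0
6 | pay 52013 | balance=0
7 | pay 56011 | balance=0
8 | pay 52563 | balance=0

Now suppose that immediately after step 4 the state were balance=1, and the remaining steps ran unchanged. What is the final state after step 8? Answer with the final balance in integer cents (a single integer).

0

state after step 4 := balance=1
5 | pay 55744 | balance=0
6 | pay 52013 | balance=0
7 | pay 56011 | balance=0
8 | pay 52563 | balance=0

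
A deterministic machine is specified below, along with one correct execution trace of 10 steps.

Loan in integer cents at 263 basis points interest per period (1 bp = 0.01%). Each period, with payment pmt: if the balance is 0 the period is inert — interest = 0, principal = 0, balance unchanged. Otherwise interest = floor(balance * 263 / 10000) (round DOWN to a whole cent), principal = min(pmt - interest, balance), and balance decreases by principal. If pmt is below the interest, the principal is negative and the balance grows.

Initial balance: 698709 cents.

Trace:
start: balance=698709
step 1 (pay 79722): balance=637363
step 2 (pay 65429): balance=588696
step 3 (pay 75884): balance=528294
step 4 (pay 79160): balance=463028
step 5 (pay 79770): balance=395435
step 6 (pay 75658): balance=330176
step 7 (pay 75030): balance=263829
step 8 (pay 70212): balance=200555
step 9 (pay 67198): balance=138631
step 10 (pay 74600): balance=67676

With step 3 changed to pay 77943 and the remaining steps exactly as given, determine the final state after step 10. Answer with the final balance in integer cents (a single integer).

65207

(re-executing from step 3 with the substitution; state before step 3: balance=588696)
step 3 (pay 77943): balance=526235
step 4 (pay 79160): balance=460914
step 5 (pay 79770): balance=393266
step 6 (pay 75658): balance=327950
step 7 (pay 75030): balance=261545
step 8 (pay 70212): balance=198211
step 9 (pay 67198): balance=136225
step 10 (pay 74600): balance=65207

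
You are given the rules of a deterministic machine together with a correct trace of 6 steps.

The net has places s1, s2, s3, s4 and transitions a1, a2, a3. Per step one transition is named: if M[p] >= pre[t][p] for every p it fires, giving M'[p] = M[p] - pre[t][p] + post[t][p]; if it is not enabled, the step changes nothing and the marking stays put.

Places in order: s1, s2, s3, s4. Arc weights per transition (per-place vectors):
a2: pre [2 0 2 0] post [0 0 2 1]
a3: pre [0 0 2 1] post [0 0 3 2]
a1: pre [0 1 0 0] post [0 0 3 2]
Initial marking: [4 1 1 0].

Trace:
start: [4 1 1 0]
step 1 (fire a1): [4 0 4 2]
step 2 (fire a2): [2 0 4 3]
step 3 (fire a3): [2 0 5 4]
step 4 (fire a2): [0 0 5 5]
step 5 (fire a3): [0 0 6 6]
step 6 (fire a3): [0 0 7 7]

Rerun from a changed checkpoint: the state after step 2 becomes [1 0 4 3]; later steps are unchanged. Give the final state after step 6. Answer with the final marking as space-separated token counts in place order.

1 0 7 6

state after step 2 := [1 0 4 3]
step 3 (fire a3): [1 0 5 4]
step 4 (fire a2): [1 0 5 4]
step 5 (fire a3): [1 0 6 5]
step 6 (fire a3): [1 0 7 6]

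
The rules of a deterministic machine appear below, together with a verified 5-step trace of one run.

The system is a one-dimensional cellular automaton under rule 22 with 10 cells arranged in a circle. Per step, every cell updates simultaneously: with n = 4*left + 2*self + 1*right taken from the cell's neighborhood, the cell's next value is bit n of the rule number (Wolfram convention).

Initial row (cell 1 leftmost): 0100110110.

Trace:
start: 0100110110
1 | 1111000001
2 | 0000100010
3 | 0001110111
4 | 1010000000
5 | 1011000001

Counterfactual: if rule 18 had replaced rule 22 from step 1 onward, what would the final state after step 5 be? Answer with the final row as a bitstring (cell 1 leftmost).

0001000001

(re-executing steps 1..5 under rule 18; state before step 1: 0100110110)
1 | 1011000001
2 | 0000100010
3 | 0001010101
4 | 1010000000
5 | 0001000001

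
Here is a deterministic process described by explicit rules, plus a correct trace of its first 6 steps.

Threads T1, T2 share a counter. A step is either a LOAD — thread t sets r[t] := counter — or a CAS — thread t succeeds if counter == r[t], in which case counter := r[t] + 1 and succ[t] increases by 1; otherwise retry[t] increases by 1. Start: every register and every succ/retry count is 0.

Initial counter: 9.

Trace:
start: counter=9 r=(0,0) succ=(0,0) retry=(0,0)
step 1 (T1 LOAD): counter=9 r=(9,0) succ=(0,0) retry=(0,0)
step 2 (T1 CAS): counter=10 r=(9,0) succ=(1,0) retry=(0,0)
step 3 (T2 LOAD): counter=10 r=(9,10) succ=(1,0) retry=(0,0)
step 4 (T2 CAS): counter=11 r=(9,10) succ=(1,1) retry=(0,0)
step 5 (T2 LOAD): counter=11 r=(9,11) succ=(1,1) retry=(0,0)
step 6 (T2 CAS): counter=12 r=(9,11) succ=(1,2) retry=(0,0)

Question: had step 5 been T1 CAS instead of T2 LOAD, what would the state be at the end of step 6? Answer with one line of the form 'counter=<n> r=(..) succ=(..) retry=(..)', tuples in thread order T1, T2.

counter=11 r=(9,10) succ=(1,1) retry=(1,1)

(re-executing from step 5 with the substitution; state before step 5: counter=11 r=(9,10) succ=(1,1) retry=(0,0))
step 5 (T1 CAS): counter=11 r=(9,10) succ=(1,1) retry=(1,0)
step 6 (T2 CAS): counter=11 r=(9,10) succ=(1,1) retry=(1,1)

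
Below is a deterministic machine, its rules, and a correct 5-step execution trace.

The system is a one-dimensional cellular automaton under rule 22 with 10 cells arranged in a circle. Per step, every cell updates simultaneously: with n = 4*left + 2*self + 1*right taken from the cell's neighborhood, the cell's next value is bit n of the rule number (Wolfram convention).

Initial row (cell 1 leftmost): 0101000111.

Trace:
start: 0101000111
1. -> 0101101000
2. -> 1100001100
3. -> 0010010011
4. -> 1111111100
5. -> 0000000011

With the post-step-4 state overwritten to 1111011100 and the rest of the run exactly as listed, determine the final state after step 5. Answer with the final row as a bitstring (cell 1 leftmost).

state after step 4 := 1111011100
5. -> 0000000011

0000000011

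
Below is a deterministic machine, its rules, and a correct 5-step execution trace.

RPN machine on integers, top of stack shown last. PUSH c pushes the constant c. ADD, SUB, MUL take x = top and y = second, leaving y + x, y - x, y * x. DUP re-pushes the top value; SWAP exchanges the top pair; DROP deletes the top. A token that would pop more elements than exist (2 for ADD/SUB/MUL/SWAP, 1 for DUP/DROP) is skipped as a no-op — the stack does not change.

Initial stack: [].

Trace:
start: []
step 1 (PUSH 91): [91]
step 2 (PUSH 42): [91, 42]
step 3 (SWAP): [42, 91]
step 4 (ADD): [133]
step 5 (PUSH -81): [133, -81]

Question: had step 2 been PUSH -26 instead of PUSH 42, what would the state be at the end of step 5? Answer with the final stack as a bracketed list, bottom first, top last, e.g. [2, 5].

(re-executing from step 2 with the substitution; state before step 2: [91])
step 2 (PUSH -26): [91, -26]
step 3 (SWAP): [-26, 91]
step 4 (ADD): [65]
step 5 (PUSH -81): [65, -81]

[65, -81]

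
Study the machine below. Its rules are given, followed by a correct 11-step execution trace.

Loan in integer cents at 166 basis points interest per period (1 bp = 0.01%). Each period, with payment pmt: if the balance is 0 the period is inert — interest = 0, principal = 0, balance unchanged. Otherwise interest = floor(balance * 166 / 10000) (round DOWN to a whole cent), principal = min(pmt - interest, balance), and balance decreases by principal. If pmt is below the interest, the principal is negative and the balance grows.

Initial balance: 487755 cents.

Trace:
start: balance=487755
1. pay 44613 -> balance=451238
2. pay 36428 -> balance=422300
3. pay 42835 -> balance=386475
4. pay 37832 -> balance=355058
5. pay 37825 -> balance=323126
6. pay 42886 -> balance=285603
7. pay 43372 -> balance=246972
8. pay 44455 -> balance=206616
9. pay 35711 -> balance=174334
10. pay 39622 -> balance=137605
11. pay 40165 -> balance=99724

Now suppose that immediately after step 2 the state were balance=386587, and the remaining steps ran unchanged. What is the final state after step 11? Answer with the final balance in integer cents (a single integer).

58308

state after step 2 := balance=386587
3. pay 42835 -> balance=350169
4. pay 37832 -> balance=318149
5. pay 37825 -> balance=285605
6. pay 42886 -> balance=247460
7. pay 43372 -> balance=208195
8. pay 44455 -> balance=167196
9. pay 35711 -> balance=134260
10. pay 39622 -> balance=96866
11. pay 40165 -> balance=58308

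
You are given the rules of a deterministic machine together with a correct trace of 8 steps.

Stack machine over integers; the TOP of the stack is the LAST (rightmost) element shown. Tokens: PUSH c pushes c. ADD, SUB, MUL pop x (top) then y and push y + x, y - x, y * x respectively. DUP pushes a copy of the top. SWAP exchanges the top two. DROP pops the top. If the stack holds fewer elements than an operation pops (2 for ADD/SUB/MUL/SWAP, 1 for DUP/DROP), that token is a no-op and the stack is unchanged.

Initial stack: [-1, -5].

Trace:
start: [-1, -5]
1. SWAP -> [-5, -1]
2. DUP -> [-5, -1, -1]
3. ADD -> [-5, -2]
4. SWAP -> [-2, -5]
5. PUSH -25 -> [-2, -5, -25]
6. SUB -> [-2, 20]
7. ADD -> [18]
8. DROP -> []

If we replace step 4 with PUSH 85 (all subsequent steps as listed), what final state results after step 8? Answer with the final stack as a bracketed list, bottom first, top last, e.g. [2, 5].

[-5]

(re-executing from step 4 with the substitution; state before step 4: [-5, -2])
4. PUSH 85 -> [-5, -2, 85]
5. PUSH -25 -> [-5, -2, 85, -25]
6. SUB -> [-5, -2, 110]
7. ADD -> [-5, 108]
8. DROP -> [-5]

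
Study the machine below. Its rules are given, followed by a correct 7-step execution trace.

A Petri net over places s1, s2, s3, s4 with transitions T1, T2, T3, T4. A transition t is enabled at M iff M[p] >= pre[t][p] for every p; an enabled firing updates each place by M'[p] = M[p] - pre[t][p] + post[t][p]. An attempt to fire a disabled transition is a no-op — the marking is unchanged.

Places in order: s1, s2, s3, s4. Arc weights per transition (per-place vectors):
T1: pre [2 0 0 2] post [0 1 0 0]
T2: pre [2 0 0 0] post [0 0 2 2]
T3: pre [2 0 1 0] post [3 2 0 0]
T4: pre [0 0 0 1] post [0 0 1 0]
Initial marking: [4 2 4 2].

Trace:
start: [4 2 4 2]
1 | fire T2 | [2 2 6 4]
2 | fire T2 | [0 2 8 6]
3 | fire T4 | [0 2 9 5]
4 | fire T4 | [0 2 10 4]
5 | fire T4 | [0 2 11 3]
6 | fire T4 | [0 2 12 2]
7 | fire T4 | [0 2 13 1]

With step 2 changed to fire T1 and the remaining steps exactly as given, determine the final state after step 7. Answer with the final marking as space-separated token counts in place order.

0 3 8 0

(re-executing from step 2 with the substitution; state before step 2: [2 2 6 4])
2 | fire T1 | [0 3 6 2]
3 | fire T4 | [0 3 7 1]
4 | fire T4 | [0 3 8 0]
5 | fire T4 | [0 3 8 0]
6 | fire T4 | [0 3 8 0]
7 | fire T4 | [0 3 8 0]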